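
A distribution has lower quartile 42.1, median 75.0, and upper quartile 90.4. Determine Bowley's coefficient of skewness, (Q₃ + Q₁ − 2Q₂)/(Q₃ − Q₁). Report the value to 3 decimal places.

numerator: Q₃ + Q₁ − 2Q₂ = 90.4 + 42.1 − 2×75.0 = -17.5000
denominator: Q₃ − Q₁ = 90.4 − 42.1 = 48.3000
Bowley skewness = -17.5000 / 48.3000 ≈ -0.362

-0.362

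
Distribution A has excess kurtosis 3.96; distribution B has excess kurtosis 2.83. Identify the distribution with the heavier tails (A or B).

A

Higher excess kurtosis ⇒ heavier tails relative to the normal distribution.
3.96 vs 2.83: the larger is 3.96, so A has heavier tails.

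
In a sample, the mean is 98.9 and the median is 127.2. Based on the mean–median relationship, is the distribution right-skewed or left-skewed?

mean − median = 98.9 − 127.2 = -28.3
mean < median ⇒ the longer tail is on the left ⇒ left-skewed (negatively skewed).

left-skewed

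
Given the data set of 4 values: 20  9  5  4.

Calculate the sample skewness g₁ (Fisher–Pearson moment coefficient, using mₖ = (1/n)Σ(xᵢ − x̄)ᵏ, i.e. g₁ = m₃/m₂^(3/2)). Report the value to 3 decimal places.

x̄ = (20 + 9 + 5 + 4) / 4 = 9.5000
deviations (xᵢ − x̄): 10.5000, -0.5000, -4.5000, -5.5000
Σ(xᵢ − x̄)² = 161.0000 ⇒ m₂ = 161.0000/4 = 40.25000
Σ(xᵢ − x̄)³ = 900.0000 ⇒ m₃ = 900.0000/4 = 225.00000
m₂^(3/2) = 40.25000^(1.5) = 255.35762
g₁ = m₃ / m₂^(3/2) = 225.00000 / 255.35762 ≈ 0.881

0.881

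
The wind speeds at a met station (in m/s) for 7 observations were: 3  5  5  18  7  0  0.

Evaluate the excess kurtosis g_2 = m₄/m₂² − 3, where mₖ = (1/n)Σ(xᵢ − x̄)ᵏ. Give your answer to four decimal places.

0.6760

x̄ = 5.4286
Σ(xᵢ − x̄)² = 225.7143 ⇒ m₂ = 32.24490
Σ(xᵢ − x̄)⁴ = 26754.7405 ⇒ m₄ = 3822.10579
m₂² = 1039.73344
g_2 = m₄/m₂² − 3 = 3.67604 − 3 ≈ 0.6760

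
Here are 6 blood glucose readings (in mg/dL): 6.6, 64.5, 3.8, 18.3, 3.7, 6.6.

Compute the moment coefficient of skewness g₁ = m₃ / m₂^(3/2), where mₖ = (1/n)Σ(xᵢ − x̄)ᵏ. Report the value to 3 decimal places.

x̄ = (6.6 + 64.5 + 3.8 + 18.3 + 3.7 + 6.6) / 6 = 17.2500
deviations (xᵢ − x̄): -10.6500, 47.2500, -13.4500, 1.0500, -13.5500, -10.6500
Σ(xᵢ − x̄)² = 2825.0150 ⇒ m₂ = 2825.0150/6 = 470.83583
Σ(xᵢ − x̄)³ = 98152.8840 ⇒ m₃ = 98152.8840/6 = 16358.81400
m₂^(3/2) = 470.83583^(1.5) = 10216.54993
g₁ = m₃ / m₂^(3/2) = 16358.81400 / 10216.54993 ≈ 1.601

1.601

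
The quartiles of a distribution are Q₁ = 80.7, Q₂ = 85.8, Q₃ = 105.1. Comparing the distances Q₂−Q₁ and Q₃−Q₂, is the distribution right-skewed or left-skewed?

right-skewed

Q₂ − Q₁ = 5.1;  Q₃ − Q₂ = 19.3
Q₃ − Q₂ > Q₂ − Q₁ ⇒ the upper half is more spread out ⇒ right-skewed.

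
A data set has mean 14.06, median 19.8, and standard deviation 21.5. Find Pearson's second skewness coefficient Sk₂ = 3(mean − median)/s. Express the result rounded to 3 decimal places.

Sk₂ = 3(14.06 − 19.8) / 21.5 = 3 × -5.7400 / 21.5
    = -17.2200 / 21.5 ≈ -0.801

-0.801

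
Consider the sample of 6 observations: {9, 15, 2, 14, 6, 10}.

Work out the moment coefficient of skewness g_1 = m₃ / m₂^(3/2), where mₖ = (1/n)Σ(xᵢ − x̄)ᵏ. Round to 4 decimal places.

x̄ = (9 + 15 + 2 + 14 + 6 + 10) / 6 = 9.3333
deviations (xᵢ − x̄): -0.3333, 5.6667, -7.3333, 4.6667, -3.3333, 0.6667
Σ(xᵢ − x̄)² = 119.3333 ⇒ m₂ = 119.3333/6 = 19.88889
Σ(xᵢ − x̄)³ = -147.5556 ⇒ m₃ = -147.5556/6 = -24.59259
m₂^(3/2) = 19.88889^(1.5) = 88.69840
g_1 = m₃ / m₂^(3/2) = -24.59259 / 88.69840 ≈ -0.2773

-0.2773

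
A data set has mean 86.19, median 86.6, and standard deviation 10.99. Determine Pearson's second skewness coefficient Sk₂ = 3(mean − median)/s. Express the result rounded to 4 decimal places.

-0.1119

Sk₂ = 3(86.19 − 86.6) / 10.99 = 3 × -0.4100 / 10.99
    = -1.2300 / 10.99 ≈ -0.1119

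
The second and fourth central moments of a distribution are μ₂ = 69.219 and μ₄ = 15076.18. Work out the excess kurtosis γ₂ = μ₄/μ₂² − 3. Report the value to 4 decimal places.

μ₂² = 69.219² = 4791.26996
μ₄/μ₂² = 15076.18 / 4791.26996 = 3.14659
γ₂ = 3.14659 − 3 ≈ 0.1466

0.1466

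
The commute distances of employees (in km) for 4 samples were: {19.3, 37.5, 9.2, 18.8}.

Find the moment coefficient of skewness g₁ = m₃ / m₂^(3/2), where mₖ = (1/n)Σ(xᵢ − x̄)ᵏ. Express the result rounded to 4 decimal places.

0.6020

x̄ = (19.3 + 37.5 + 9.2 + 18.8) / 4 = 21.2000
deviations (xᵢ − x̄): -1.9000, 16.3000, -12.0000, -2.4000
Σ(xᵢ − x̄)² = 419.0600 ⇒ m₂ = 419.0600/4 = 104.76500
Σ(xᵢ − x̄)³ = 2582.0640 ⇒ m₃ = 2582.0640/4 = 645.51600
m₂^(3/2) = 104.76500^(1.5) = 1072.31980
g₁ = m₃ / m₂^(3/2) = 645.51600 / 1072.31980 ≈ 0.6020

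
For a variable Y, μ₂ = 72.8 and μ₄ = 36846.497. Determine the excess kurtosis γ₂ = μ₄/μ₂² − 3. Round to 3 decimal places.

3.952

μ₂² = 72.8² = 5299.84000
μ₄/μ₂² = 36846.497 / 5299.84000 = 6.95238
γ₂ = 6.95238 − 3 ≈ 3.952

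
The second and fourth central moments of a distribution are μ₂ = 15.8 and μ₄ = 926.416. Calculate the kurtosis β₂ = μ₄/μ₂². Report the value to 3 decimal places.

μ₂² = 15.8² = 249.64000
μ₄/μ₂² = 926.416 / 249.64000 = 3.71101
β₂ ≈ 3.711

3.711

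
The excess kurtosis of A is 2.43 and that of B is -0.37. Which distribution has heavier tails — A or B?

Higher excess kurtosis ⇒ heavier tails relative to the normal distribution.
2.43 vs -0.37: the larger is 2.43, so A has heavier tails. (A is leptokurtic — heavier-than-normal tails; the other is platykurtic.)

A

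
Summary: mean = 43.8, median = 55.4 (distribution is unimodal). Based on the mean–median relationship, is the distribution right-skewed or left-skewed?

mean − median = 43.8 − 55.4 = -11.6
mean < median ⇒ the longer tail is on the left ⇒ left-skewed (negatively skewed).

left-skewed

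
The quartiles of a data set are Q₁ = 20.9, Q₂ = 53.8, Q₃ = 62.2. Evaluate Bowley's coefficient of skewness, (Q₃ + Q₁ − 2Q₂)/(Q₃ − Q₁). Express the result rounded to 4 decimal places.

numerator: Q₃ + Q₁ − 2Q₂ = 62.2 + 20.9 − 2×53.8 = -24.5000
denominator: Q₃ − Q₁ = 62.2 − 20.9 = 41.3000
Bowley skewness = -24.5000 / 41.3000 ≈ -0.5932

-0.5932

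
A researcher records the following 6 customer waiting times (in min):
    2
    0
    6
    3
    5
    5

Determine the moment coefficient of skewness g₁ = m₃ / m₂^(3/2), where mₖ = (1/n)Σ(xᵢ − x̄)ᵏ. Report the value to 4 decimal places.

x̄ = (2 + 0 + 6 + 3 + 5 + 5) / 6 = 3.5000
deviations (xᵢ − x̄): -1.5000, -3.5000, 2.5000, -0.5000, 1.5000, 1.5000
Σ(xᵢ − x̄)² = 25.5000 ⇒ m₂ = 25.5000/6 = 4.25000
Σ(xᵢ − x̄)³ = -24.0000 ⇒ m₃ = -24.0000/6 = -4.00000
m₂^(3/2) = 4.25000^(1.5) = 8.76160
g₁ = m₃ / m₂^(3/2) = -4.00000 / 8.76160 ≈ -0.4565

-0.4565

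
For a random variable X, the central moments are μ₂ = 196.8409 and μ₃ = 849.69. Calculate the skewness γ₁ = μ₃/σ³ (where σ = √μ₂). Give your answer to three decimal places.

σ = √μ₂ = √196.8409 = 14.03000
σ³ = μ₂^(3/2) = 2761.67783
γ₁ = μ₃/σ³ = 849.69 / 2761.67783 ≈ 0.308

0.308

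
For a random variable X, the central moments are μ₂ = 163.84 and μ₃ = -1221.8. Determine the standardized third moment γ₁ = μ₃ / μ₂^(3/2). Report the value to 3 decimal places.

σ = √μ₂ = √163.84 = 12.80000
σ³ = μ₂^(3/2) = 2097.15200
γ₁ = μ₃/σ³ = -1221.8 / 2097.15200 ≈ -0.583

-0.583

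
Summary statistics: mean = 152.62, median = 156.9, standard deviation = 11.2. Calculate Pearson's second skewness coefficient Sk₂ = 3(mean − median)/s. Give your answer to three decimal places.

-1.146

Sk₂ = 3(152.62 − 156.9) / 11.2 = 3 × -4.2800 / 11.2
    = -12.8400 / 11.2 ≈ -1.146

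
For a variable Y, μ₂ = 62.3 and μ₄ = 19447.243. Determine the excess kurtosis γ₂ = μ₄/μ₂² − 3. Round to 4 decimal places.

μ₂² = 62.3² = 3881.29000
μ₄/μ₂² = 19447.243 / 3881.29000 = 5.01051
γ₂ = 5.01051 − 3 ≈ 2.0105

2.0105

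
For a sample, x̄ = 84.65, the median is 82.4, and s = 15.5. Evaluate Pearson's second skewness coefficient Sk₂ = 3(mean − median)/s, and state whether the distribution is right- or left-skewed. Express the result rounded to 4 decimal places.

0.4355, right-skewed

Sk₂ = 3(84.65 − 82.4) / 15.5 = 3 × 2.2500 / 15.5
    = 6.7500 / 15.5 ≈ 0.4355
Sk₂ > 0 ⇒ mean > median ⇒ right-skewed (positive skew).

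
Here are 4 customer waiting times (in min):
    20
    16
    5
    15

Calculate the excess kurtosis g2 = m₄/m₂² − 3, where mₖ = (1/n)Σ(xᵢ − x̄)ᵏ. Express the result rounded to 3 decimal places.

-0.884

x̄ = 14.0000
Σ(xᵢ − x̄)² = 122.0000 ⇒ m₂ = 30.50000
Σ(xᵢ − x̄)⁴ = 7874.0000 ⇒ m₄ = 1968.50000
m₂² = 930.25000
g2 = m₄/m₂² − 3 = 2.11610 − 3 ≈ -0.884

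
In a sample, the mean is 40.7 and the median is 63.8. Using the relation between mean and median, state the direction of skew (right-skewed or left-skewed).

left-skewed

mean − median = 40.7 − 63.8 = -23.1
mean < median ⇒ the longer tail is on the left ⇒ left-skewed (negatively skewed).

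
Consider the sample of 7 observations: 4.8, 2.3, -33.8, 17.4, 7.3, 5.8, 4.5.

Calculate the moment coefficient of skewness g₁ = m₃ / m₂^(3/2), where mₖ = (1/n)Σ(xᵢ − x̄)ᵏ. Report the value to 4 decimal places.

-1.6211

x̄ = (4.8 + 2.3 - 33.8 + 17.4 + 7.3 + 5.8 + 4.5) / 7 = 1.1857
deviations (xᵢ − x̄): 3.6143, 1.1143, -34.9857, 16.2143, 6.1143, 4.6143, 3.3143
Σ(xᵢ − x̄)² = 1570.8686 ⇒ m₂ = 1570.8686/7 = 224.40980
Σ(xᵢ − x̄)³ = -38147.9080 ⇒ m₃ = -38147.9080/7 = -5449.70115
m₂^(3/2) = 224.40980^(1.5) = 3361.72912
g₁ = m₃ / m₂^(3/2) = -5449.70115 / 3361.72912 ≈ -1.6211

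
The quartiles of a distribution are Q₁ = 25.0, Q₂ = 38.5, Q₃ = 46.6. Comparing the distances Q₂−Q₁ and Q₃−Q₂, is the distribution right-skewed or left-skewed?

left-skewed

Q₂ − Q₁ = 13.5;  Q₃ − Q₂ = 8.1
Q₂ − Q₁ > Q₃ − Q₂ ⇒ the lower half is more spread out ⇒ left-skewed.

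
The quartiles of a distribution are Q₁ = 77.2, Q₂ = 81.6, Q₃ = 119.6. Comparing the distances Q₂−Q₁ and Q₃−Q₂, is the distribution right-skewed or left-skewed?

right-skewed

Q₂ − Q₁ = 4.4;  Q₃ − Q₂ = 38.0
Q₃ − Q₂ > Q₂ − Q₁ ⇒ the upper half is more spread out ⇒ right-skewed.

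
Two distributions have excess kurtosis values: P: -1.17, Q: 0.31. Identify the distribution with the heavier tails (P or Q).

Q

Higher excess kurtosis ⇒ heavier tails relative to the normal distribution.
-1.17 vs 0.31: the larger is 0.31, so Q has heavier tails. (Q is leptokurtic — heavier-than-normal tails; the other is platykurtic.)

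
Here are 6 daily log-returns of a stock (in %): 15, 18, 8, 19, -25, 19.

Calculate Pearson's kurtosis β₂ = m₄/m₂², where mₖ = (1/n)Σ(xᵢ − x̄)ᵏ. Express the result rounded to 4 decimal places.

3.7673

x̄ = 9.0000
Σ(xᵢ − x̄)² = 1474.0000 ⇒ m₂ = 245.66667
Σ(xᵢ − x̄)⁴ = 1364194.0000 ⇒ m₄ = 227365.66667
m₂² = 60352.11111
β₂ = m₄/m₂² = 227365.66667 / 60352.11111 ≈ 3.7673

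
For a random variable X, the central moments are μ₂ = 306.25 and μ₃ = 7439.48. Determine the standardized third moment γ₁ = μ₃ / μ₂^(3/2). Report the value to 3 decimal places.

1.388

σ = √μ₂ = √306.25 = 17.50000
σ³ = μ₂^(3/2) = 5359.37500
γ₁ = μ₃/σ³ = 7439.48 / 5359.37500 ≈ 1.388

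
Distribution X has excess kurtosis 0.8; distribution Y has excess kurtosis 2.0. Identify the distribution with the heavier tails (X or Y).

Higher excess kurtosis ⇒ heavier tails relative to the normal distribution.
0.8 vs 2.0: the larger is 2.0, so Y has heavier tails.

Y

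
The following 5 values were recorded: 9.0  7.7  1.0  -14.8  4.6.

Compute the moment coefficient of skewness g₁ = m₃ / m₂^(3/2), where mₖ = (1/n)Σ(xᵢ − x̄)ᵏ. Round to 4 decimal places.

x̄ = (9.0 + 7.7 + 1.0 - 14.8 + 4.6) / 5 = 1.5000
deviations (xᵢ − x̄): 7.5000, 6.2000, -0.5000, -16.3000, 3.1000
Σ(xᵢ − x̄)² = 370.2400 ⇒ m₂ = 370.2400/5 = 74.04800
Σ(xᵢ − x̄)³ = -3640.8780 ⇒ m₃ = -3640.8780/5 = -728.17560
m₂^(3/2) = 74.04800^(1.5) = 637.19154
g₁ = m₃ / m₂^(3/2) = -728.17560 / 637.19154 ≈ -1.1428

-1.1428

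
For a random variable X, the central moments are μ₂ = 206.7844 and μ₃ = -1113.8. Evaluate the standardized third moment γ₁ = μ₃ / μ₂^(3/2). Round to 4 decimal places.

σ = √μ₂ = √206.7844 = 14.38000
σ³ = μ₂^(3/2) = 2973.55967
γ₁ = μ₃/σ³ = -1113.8 / 2973.55967 ≈ -0.3746

-0.3746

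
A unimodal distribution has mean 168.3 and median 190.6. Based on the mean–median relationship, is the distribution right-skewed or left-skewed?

left-skewed

mean − median = 168.3 − 190.6 = -22.3
mean < median ⇒ the longer tail is on the left ⇒ left-skewed (negatively skewed).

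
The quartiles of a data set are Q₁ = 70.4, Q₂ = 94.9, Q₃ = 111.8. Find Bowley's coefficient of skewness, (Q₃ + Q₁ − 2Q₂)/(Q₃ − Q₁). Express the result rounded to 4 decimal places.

-0.1836

numerator: Q₃ + Q₁ − 2Q₂ = 111.8 + 70.4 − 2×94.9 = -7.6000
denominator: Q₃ − Q₁ = 111.8 − 70.4 = 41.4000
Bowley skewness = -7.6000 / 41.4000 ≈ -0.1836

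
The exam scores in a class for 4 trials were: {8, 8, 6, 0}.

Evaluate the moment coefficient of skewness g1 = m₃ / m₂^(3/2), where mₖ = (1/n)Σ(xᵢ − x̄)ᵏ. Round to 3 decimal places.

-0.958

x̄ = (8 + 8 + 6 + 0) / 4 = 5.5000
deviations (xᵢ − x̄): 2.5000, 2.5000, 0.5000, -5.5000
Σ(xᵢ − x̄)² = 43.0000 ⇒ m₂ = 43.0000/4 = 10.75000
Σ(xᵢ − x̄)³ = -135.0000 ⇒ m₃ = -135.0000/4 = -33.75000
m₂^(3/2) = 10.75000^(1.5) = 35.24623
g1 = m₃ / m₂^(3/2) = -33.75000 / 35.24623 ≈ -0.958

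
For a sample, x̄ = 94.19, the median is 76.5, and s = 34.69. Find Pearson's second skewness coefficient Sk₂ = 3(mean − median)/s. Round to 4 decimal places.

Sk₂ = 3(94.19 − 76.5) / 34.69 = 3 × 17.6900 / 34.69
    = 53.0700 / 34.69 ≈ 1.5298

1.5298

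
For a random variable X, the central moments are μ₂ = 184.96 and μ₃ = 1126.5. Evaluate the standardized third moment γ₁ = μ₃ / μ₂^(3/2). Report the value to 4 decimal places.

σ = √μ₂ = √184.96 = 13.60000
σ³ = μ₂^(3/2) = 2515.45600
γ₁ = μ₃/σ³ = 1126.5 / 2515.45600 ≈ 0.4478

0.4478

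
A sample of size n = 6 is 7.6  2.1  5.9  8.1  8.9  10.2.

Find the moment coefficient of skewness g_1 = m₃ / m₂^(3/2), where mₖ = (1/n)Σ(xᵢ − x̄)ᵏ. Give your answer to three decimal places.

-0.893

x̄ = (7.6 + 2.1 + 5.9 + 8.1 + 8.9 + 10.2) / 6 = 7.1333
deviations (xᵢ − x̄): 0.4667, -5.0333, -1.2333, 0.9667, 1.7667, 3.0667
Σ(xᵢ − x̄)² = 40.5333 ⇒ m₂ = 40.5333/6 = 6.75556
Σ(xᵢ − x̄)³ = -94.0336 ⇒ m₃ = -94.0336/6 = -15.67226
m₂^(3/2) = 6.75556^(1.5) = 17.55867
g_1 = m₃ / m₂^(3/2) = -15.67226 / 17.55867 ≈ -0.893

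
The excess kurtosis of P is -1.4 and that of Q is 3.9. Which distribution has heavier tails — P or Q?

Q

Higher excess kurtosis ⇒ heavier tails relative to the normal distribution.
-1.4 vs 3.9: the larger is 3.9, so Q has heavier tails. (Q is leptokurtic — heavier-than-normal tails; the other is platykurtic.)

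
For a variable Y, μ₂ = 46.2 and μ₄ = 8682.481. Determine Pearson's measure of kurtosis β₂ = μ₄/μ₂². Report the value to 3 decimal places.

μ₂² = 46.2² = 2134.44000
μ₄/μ₂² = 8682.481 / 2134.44000 = 4.06780
β₂ ≈ 4.068

4.068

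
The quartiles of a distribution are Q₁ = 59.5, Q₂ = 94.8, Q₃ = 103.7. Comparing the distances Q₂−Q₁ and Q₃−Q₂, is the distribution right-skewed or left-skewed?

left-skewed

Q₂ − Q₁ = 35.3;  Q₃ − Q₂ = 8.9
Q₂ − Q₁ > Q₃ − Q₂ ⇒ the lower half is more spread out ⇒ left-skewed.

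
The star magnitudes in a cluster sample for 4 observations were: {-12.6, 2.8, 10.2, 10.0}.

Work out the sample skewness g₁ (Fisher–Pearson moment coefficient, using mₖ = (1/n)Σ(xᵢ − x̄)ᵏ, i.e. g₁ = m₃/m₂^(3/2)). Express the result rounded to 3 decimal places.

-0.838

x̄ = (-12.6 + 2.8 + 10.2 + 10.0) / 4 = 2.6000
deviations (xᵢ − x̄): -15.2000, 0.2000, 7.6000, 7.4000
Σ(xᵢ − x̄)² = 343.6000 ⇒ m₂ = 343.6000/4 = 85.90000
Σ(xᵢ − x̄)³ = -2667.6000 ⇒ m₃ = -2667.6000/4 = -666.90000
m₂^(3/2) = 85.90000^(1.5) = 796.14055
g₁ = m₃ / m₂^(3/2) = -666.90000 / 796.14055 ≈ -0.838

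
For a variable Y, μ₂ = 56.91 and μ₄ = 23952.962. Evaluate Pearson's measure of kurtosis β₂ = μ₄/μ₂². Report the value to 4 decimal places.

μ₂² = 56.91² = 3238.74810
μ₄/μ₂² = 23952.962 / 3238.74810 = 7.39575
β₂ ≈ 7.3957

7.3957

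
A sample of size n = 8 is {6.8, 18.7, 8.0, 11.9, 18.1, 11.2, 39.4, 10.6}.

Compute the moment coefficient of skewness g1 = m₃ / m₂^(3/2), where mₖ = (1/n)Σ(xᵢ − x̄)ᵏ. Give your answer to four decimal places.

x̄ = (6.8 + 18.7 + 8.0 + 11.9 + 18.1 + 11.2 + 39.4 + 10.6) / 8 = 15.5875
deviations (xᵢ − x̄): -8.7875, 3.1125, -7.5875, -3.6875, 2.5125, -4.3875, 23.8125, -4.9875
Σ(xᵢ − x̄)² = 775.5488 ⇒ m₂ = 775.5488/8 = 96.94359
Σ(xᵢ − x̄)³ = 12174.4861 ⇒ m₃ = 12174.4861/8 = 1521.81076
m₂^(3/2) = 96.94359^(1.5) = 954.50602
g1 = m₃ / m₂^(3/2) = 1521.81076 / 954.50602 ≈ 1.5943

1.5943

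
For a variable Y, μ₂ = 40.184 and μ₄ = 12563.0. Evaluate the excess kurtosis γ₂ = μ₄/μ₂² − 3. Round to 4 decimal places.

4.7801

μ₂² = 40.184² = 1614.75386
μ₄/μ₂² = 12563.0 / 1614.75386 = 7.78013
γ₂ = 7.78013 − 3 ≈ 4.7801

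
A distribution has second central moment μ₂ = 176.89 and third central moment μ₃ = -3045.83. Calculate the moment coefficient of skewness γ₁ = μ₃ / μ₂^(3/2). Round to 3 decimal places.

σ = √μ₂ = √176.89 = 13.30000
σ³ = μ₂^(3/2) = 2352.63700
γ₁ = μ₃/σ³ = -3045.83 / 2352.63700 ≈ -1.295

-1.295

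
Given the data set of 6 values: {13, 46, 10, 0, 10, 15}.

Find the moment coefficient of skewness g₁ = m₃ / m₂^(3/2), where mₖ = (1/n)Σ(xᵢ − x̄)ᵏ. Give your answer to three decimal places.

x̄ = (13 + 46 + 10 + 0 + 10 + 15) / 6 = 15.6667
deviations (xᵢ − x̄): -2.6667, 30.3333, -5.6667, -15.6667, -5.6667, -0.6667
Σ(xᵢ − x̄)² = 1237.3333 ⇒ m₂ = 1237.3333/6 = 206.22222
Σ(xᵢ − x̄)³ = 23681.5556 ⇒ m₃ = 23681.5556/6 = 3946.92593
m₂^(3/2) = 206.22222^(1.5) = 2961.44174
g₁ = m₃ / m₂^(3/2) = 3946.92593 / 2961.44174 ≈ 1.333

1.333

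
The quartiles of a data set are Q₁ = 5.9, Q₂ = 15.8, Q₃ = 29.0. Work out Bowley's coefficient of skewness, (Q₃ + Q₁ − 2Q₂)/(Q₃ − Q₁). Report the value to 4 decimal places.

0.1429

numerator: Q₃ + Q₁ − 2Q₂ = 29.0 + 5.9 − 2×15.8 = 3.3000
denominator: Q₃ − Q₁ = 29.0 − 5.9 = 23.1000
Bowley skewness = 3.3000 / 23.1000 ≈ 0.1429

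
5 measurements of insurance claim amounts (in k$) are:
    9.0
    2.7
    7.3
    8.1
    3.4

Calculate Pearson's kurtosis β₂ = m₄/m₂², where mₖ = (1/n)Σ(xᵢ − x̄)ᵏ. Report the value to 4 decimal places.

1.2886

x̄ = 6.1000
Σ(xᵢ − x̄)² = 32.7000 ⇒ m₂ = 6.54000
Σ(xᵢ − x̄)⁴ = 275.5794 ⇒ m₄ = 55.11588
m₂² = 42.77160
β₂ = m₄/m₂² = 55.11588 / 42.77160 ≈ 1.2886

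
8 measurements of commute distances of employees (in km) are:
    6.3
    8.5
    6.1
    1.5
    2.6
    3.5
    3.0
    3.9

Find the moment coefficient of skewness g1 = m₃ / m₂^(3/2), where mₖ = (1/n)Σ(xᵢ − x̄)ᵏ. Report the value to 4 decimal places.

0.5321

x̄ = (6.3 + 8.5 + 6.1 + 1.5 + 2.6 + 3.5 + 3.0 + 3.9) / 8 = 4.4250
deviations (xᵢ − x̄): 1.8750, 4.0750, 1.6750, -2.9250, -1.8250, -0.9250, -1.4250, -0.5250
Σ(xᵢ − x̄)² = 37.9750 ⇒ m₂ = 37.9750/8 = 4.74687
Σ(xᵢ − x̄)³ = 44.0258 ⇒ m₃ = 44.0258/8 = 5.50322
m₂^(3/2) = 4.74687^(1.5) = 10.34217
g1 = m₃ / m₂^(3/2) = 5.50322 / 10.34217 ≈ 0.5321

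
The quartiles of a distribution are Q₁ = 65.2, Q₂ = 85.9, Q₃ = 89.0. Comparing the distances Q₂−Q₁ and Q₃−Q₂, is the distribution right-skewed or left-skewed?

Q₂ − Q₁ = 20.7;  Q₃ − Q₂ = 3.1
Q₂ − Q₁ > Q₃ − Q₂ ⇒ the lower half is more spread out ⇒ left-skewed.

left-skewed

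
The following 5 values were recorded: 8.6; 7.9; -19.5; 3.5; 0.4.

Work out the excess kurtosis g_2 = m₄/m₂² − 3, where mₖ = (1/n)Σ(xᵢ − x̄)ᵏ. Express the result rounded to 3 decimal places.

x̄ = 0.1800
Σ(xᵢ − x̄)² = 528.8680 ⇒ m₂ = 105.77360
Σ(xᵢ − x̄)⁴ = 158702.9135 ⇒ m₄ = 31740.58270
m₂² = 11188.05446
g_2 = m₄/m₂² − 3 = 2.83701 − 3 ≈ -0.163

-0.163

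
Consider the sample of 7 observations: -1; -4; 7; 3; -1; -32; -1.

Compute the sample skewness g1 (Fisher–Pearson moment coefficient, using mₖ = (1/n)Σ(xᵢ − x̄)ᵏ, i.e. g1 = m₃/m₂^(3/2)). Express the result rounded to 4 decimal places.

-1.7033

x̄ = (-1 - 4 + 7 + 3 - 1 - 32 - 1) / 7 = -4.1429
deviations (xᵢ − x̄): 3.1429, 0.1429, 11.1429, 7.1429, 3.1429, -27.8571, 3.1429
Σ(xᵢ − x̄)² = 980.8571 ⇒ m₂ = 980.8571/7 = 140.12245
Σ(xᵢ − x̄)³ = -19776.6122 ⇒ m₃ = -19776.6122/7 = -2825.23032
m₂^(3/2) = 140.12245^(1.5) = 1658.67607
g1 = m₃ / m₂^(3/2) = -2825.23032 / 1658.67607 ≈ -1.7033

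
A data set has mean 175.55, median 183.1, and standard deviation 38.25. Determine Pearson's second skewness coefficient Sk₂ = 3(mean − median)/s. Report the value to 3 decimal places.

Sk₂ = 3(175.55 − 183.1) / 38.25 = 3 × -7.5500 / 38.25
    = -22.6500 / 38.25 ≈ -0.592

-0.592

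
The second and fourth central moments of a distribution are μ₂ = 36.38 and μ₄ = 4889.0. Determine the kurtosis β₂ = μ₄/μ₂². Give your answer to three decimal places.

μ₂² = 36.38² = 1323.50440
μ₄/μ₂² = 4889.0 / 1323.50440 = 3.69398
β₂ ≈ 3.694

3.694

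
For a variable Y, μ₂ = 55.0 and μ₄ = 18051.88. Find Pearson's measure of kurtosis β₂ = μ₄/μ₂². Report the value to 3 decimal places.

μ₂² = 55.0² = 3025.00000
μ₄/μ₂² = 18051.88 / 3025.00000 = 5.96756
β₂ ≈ 5.968

5.968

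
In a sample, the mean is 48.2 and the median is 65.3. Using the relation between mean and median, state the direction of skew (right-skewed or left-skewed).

mean − median = 48.2 − 65.3 = -17.1
mean < median ⇒ the longer tail is on the left ⇒ left-skewed (negatively skewed).

left-skewed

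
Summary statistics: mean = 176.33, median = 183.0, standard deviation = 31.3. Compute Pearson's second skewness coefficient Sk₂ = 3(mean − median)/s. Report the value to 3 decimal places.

Sk₂ = 3(176.33 − 183.0) / 31.3 = 3 × -6.6700 / 31.3
    = -20.0100 / 31.3 ≈ -0.639

-0.639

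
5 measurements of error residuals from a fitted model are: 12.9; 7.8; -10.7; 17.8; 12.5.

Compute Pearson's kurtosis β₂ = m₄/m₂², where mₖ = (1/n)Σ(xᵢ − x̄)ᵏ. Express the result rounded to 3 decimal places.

x̄ = 8.0600
Σ(xᵢ − x̄)² = 490.0120 ⇒ m₂ = 98.00240
Σ(xᵢ − x̄)⁴ = 133797.3252 ⇒ m₄ = 26759.46503
m₂² = 9604.47041
β₂ = m₄/m₂² = 26759.46503 / 9604.47041 ≈ 2.786

2.786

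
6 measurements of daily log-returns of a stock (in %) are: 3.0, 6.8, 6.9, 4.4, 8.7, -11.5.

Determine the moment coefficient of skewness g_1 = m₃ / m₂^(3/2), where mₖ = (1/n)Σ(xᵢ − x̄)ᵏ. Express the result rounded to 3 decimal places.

-1.503

x̄ = (3.0 + 6.8 + 6.9 + 4.4 + 8.7 - 11.5) / 6 = 3.0500
deviations (xᵢ − x̄): -0.0500, 3.7500, 3.8500, 1.3500, 5.6500, -14.5500
Σ(xᵢ − x̄)² = 274.3350 ⇒ m₂ = 274.3350/6 = 45.72250
Σ(xᵢ − x̄)³ = -2787.6480 ⇒ m₃ = -2787.6480/6 = -464.60800
m₂^(3/2) = 45.72250^(1.5) = 309.16830
g_1 = m₃ / m₂^(3/2) = -464.60800 / 309.16830 ≈ -1.503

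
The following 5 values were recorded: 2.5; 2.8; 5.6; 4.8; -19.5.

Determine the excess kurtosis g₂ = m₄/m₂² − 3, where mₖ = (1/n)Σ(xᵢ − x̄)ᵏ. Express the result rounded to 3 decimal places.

x̄ = -0.7600
Σ(xᵢ − x̄)² = 445.8520 ⇒ m₂ = 89.17040
Σ(xᵢ − x̄)⁴ = 126198.1172 ⇒ m₄ = 25239.62344
m₂² = 7951.36024
g₂ = m₄/m₂² − 3 = 3.17425 − 3 ≈ 0.174

0.174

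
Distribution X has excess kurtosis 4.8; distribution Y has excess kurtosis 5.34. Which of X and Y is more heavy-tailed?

Higher excess kurtosis ⇒ heavier tails relative to the normal distribution.
4.8 vs 5.34: the larger is 5.34, so Y has heavier tails.

Y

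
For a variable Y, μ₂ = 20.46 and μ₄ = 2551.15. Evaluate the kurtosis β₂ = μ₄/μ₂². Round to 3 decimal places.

μ₂² = 20.46² = 418.61160
μ₄/μ₂² = 2551.15 / 418.61160 = 6.09431
β₂ ≈ 6.094

6.094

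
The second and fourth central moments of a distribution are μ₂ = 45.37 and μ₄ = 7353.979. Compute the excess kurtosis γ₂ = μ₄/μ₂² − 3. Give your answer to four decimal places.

μ₂² = 45.37² = 2058.43690
μ₄/μ₂² = 7353.979 / 2058.43690 = 3.57260
γ₂ = 3.57260 − 3 ≈ 0.5726

0.5726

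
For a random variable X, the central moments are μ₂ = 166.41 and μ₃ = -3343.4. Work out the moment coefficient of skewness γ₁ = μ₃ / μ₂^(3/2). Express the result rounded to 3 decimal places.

-1.557

σ = √μ₂ = √166.41 = 12.90000
σ³ = μ₂^(3/2) = 2146.68900
γ₁ = μ₃/σ³ = -3343.4 / 2146.68900 ≈ -1.557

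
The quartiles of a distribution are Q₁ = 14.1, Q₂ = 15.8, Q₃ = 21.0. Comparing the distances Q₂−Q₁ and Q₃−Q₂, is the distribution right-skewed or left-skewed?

right-skewed

Q₂ − Q₁ = 1.7;  Q₃ − Q₂ = 5.2
Q₃ − Q₂ > Q₂ − Q₁ ⇒ the upper half is more spread out ⇒ right-skewed.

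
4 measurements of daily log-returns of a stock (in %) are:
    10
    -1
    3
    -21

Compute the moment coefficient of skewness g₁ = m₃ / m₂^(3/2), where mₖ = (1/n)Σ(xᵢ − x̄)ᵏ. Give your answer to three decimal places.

-0.754

x̄ = (10 - 1 + 3 - 21) / 4 = -2.2500
deviations (xᵢ − x̄): 12.2500, 1.2500, 5.2500, -18.7500
Σ(xᵢ − x̄)² = 530.7500 ⇒ m₂ = 530.7500/4 = 132.68750
Σ(xᵢ − x̄)³ = -4606.8750 ⇒ m₃ = -4606.8750/4 = -1151.71875
m₂^(3/2) = 132.68750^(1.5) = 1528.42811
g₁ = m₃ / m₂^(3/2) = -1151.71875 / 1528.42811 ≈ -0.754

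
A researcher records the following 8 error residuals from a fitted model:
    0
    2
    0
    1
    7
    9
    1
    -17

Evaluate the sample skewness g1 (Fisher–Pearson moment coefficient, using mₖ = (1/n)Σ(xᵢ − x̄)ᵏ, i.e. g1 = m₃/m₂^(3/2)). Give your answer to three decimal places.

x̄ = (0 + 2 + 0 + 1 + 7 + 9 + 1 - 17) / 8 = 0.3750
deviations (xᵢ − x̄): -0.3750, 1.6250, -0.3750, 0.6250, 6.6250, 8.6250, 0.6250, -17.3750
Σ(xᵢ − x̄)² = 423.8750 ⇒ m₂ = 423.8750/8 = 52.98438
Σ(xᵢ − x̄)³ = -4308.2813 ⇒ m₃ = -4308.2813/8 = -538.53516
m₂^(3/2) = 52.98438^(1.5) = 385.67521
g1 = m₃ / m₂^(3/2) = -538.53516 / 385.67521 ≈ -1.396

-1.396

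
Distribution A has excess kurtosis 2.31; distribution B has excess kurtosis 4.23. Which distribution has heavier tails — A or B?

B

Higher excess kurtosis ⇒ heavier tails relative to the normal distribution.
2.31 vs 4.23: the larger is 4.23, so B has heavier tails.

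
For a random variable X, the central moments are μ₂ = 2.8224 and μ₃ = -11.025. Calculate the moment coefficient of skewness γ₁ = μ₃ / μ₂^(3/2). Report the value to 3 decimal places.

σ = √μ₂ = √2.8224 = 1.68000
σ³ = μ₂^(3/2) = 4.74163
γ₁ = μ₃/σ³ = -11.025 / 4.74163 ≈ -2.325

-2.325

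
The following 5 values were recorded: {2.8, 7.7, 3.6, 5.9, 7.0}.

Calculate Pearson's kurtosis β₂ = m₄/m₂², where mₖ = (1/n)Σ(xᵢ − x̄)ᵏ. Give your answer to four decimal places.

x̄ = 5.4000
Σ(xᵢ − x̄)² = 18.1000 ⇒ m₂ = 3.62000
Σ(xᵢ − x̄)⁴ = 90.7954 ⇒ m₄ = 18.15908
m₂² = 13.10440
β₂ = m₄/m₂² = 18.15908 / 13.10440 ≈ 1.3857

1.3857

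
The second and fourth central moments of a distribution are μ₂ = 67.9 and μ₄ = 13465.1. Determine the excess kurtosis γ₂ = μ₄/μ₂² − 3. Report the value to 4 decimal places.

μ₂² = 67.9² = 4610.41000
μ₄/μ₂² = 13465.1 / 4610.41000 = 2.92059
γ₂ = 2.92059 − 3 ≈ -0.0794

-0.0794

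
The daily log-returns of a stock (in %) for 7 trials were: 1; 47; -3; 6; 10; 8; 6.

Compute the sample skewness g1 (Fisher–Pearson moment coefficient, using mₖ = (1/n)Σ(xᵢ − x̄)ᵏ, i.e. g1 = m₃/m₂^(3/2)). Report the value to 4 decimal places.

1.7366

x̄ = (1 + 47 - 3 + 6 + 10 + 8 + 6) / 7 = 10.7143
deviations (xᵢ − x̄): -9.7143, 36.2857, -13.7143, -4.7143, -0.7143, -2.7143, -4.7143
Σ(xᵢ − x̄)² = 1651.4286 ⇒ m₂ = 1651.4286/7 = 235.91837
Σ(xᵢ − x̄)³ = 44049.6735 ⇒ m₃ = 44049.6735/7 = 6292.81050
m₂^(3/2) = 235.91837^(1.5) = 3623.61986
g1 = m₃ / m₂^(3/2) = 6292.81050 / 3623.61986 ≈ 1.7366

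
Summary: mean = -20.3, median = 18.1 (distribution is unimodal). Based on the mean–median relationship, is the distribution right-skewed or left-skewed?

mean − median = -20.3 − 18.1 = -38.4
mean < median ⇒ the longer tail is on the left ⇒ left-skewed (negatively skewed).

left-skewed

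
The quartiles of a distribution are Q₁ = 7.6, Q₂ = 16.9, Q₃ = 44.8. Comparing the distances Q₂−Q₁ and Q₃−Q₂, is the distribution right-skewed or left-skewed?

right-skewed

Q₂ − Q₁ = 9.3;  Q₃ − Q₂ = 27.9
Q₃ − Q₂ > Q₂ − Q₁ ⇒ the upper half is more spread out ⇒ right-skewed.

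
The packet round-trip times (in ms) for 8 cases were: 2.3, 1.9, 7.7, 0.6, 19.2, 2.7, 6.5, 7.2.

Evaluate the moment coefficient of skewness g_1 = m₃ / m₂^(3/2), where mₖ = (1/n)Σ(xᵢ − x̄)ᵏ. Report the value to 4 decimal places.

x̄ = (2.3 + 1.9 + 7.7 + 0.6 + 19.2 + 2.7 + 6.5 + 7.2) / 8 = 6.0125
deviations (xᵢ − x̄): -3.7125, -4.1125, 1.6875, -5.4125, 13.1875, -3.3125, 0.4875, 1.1875
Σ(xᵢ − x̄)² = 249.3688 ⇒ m₂ = 249.3688/8 = 31.17109
Σ(xᵢ − x̄)³ = 1984.4077 ⇒ m₃ = 1984.4077/8 = 248.05096
m₂^(3/2) = 31.17109^(1.5) = 174.03158
g_1 = m₃ / m₂^(3/2) = 248.05096 / 174.03158 ≈ 1.4253

1.4253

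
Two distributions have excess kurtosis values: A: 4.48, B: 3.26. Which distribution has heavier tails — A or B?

A

Higher excess kurtosis ⇒ heavier tails relative to the normal distribution.
4.48 vs 3.26: the larger is 4.48, so A has heavier tails.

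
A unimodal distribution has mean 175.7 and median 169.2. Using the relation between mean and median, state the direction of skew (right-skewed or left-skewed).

mean − median = 175.7 − 169.2 = 6.5
mean > median ⇒ the longer tail is on the right ⇒ right-skewed (positively skewed).

right-skewed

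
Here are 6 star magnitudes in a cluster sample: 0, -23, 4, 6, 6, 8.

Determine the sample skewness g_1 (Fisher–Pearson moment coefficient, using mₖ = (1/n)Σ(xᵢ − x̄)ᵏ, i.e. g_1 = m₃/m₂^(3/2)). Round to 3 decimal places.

-1.586

x̄ = (0 - 23 + 4 + 6 + 6 + 8) / 6 = 0.1667
deviations (xᵢ − x̄): -0.1667, -23.1667, 3.8333, 5.8333, 5.8333, 7.8333
Σ(xᵢ − x̄)² = 680.8333 ⇒ m₂ = 680.8333/6 = 113.47222
Σ(xᵢ − x̄)³ = -11499.4444 ⇒ m₃ = -11499.4444/6 = -1916.57407
m₂^(3/2) = 113.47222^(1.5) = 1208.74402
g_1 = m₃ / m₂^(3/2) = -1916.57407 / 1208.74402 ≈ -1.586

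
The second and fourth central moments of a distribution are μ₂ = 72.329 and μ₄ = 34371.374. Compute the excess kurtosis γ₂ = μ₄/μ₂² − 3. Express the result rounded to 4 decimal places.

μ₂² = 72.329² = 5231.48424
μ₄/μ₂² = 34371.374 / 5231.48424 = 6.57010
γ₂ = 6.57010 − 3 ≈ 3.5701

3.5701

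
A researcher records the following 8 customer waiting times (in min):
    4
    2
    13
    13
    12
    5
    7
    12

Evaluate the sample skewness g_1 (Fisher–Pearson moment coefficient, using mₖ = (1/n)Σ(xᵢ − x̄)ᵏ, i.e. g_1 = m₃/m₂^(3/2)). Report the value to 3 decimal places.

-0.241

x̄ = (4 + 2 + 13 + 13 + 12 + 5 + 7 + 12) / 8 = 8.5000
deviations (xᵢ − x̄): -4.5000, -6.5000, 4.5000, 4.5000, 3.5000, -3.5000, -1.5000, 3.5000
Σ(xᵢ − x̄)² = 142.0000 ⇒ m₂ = 142.0000/8 = 17.75000
Σ(xᵢ − x̄)³ = -144.0000 ⇒ m₃ = -144.0000/8 = -18.00000
m₂^(3/2) = 17.75000^(1.5) = 74.78208
g_1 = m₃ / m₂^(3/2) = -18.00000 / 74.78208 ≈ -0.241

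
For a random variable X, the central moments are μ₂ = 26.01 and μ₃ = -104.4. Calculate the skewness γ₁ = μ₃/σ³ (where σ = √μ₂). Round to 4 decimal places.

σ = √μ₂ = √26.01 = 5.10000
σ³ = μ₂^(3/2) = 132.65100
γ₁ = μ₃/σ³ = -104.4 / 132.65100 ≈ -0.7870

-0.7870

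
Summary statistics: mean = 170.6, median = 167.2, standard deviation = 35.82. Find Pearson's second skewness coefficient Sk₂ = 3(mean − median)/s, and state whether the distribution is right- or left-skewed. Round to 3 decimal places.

Sk₂ = 3(170.6 − 167.2) / 35.82 = 3 × 3.4000 / 35.82
    = 10.2000 / 35.82 ≈ 0.285
Sk₂ > 0 ⇒ mean > median ⇒ right-skewed (positive skew).

0.285, right-skewed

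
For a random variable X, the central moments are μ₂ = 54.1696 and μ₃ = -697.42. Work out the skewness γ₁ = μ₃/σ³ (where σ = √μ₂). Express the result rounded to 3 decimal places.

σ = √μ₂ = √54.1696 = 7.36000
σ³ = μ₂^(3/2) = 398.68826
γ₁ = μ₃/σ³ = -697.42 / 398.68826 ≈ -1.749

-1.749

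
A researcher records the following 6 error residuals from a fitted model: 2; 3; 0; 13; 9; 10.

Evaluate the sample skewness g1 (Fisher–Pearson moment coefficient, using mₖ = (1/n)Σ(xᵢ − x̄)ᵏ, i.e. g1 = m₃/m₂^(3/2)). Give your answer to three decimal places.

x̄ = (2 + 3 + 0 + 13 + 9 + 10) / 6 = 6.1667
deviations (xᵢ − x̄): -4.1667, -3.1667, -6.1667, 6.8333, 2.8333, 3.8333
Σ(xᵢ − x̄)² = 134.8333 ⇒ m₂ = 134.8333/6 = 22.47222
Σ(xᵢ − x̄)³ = 59.5556 ⇒ m₃ = 59.5556/6 = 9.92593
m₂^(3/2) = 22.47222^(1.5) = 106.52929
g1 = m₃ / m₂^(3/2) = 9.92593 / 106.52929 ≈ 0.093

0.093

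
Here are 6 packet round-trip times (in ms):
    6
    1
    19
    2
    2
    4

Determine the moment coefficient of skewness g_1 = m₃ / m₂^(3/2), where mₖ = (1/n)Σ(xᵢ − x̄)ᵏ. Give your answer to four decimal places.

x̄ = (6 + 1 + 19 + 2 + 2 + 4) / 6 = 5.6667
deviations (xᵢ − x̄): 0.3333, -4.6667, 13.3333, -3.6667, -3.6667, -1.6667
Σ(xᵢ − x̄)² = 229.3333 ⇒ m₂ = 229.3333/6 = 38.22222
Σ(xᵢ − x̄)³ = 2165.5556 ⇒ m₃ = 2165.5556/6 = 360.92593
m₂^(3/2) = 38.22222^(1.5) = 236.30554
g_1 = m₃ / m₂^(3/2) = 360.92593 / 236.30554 ≈ 1.5274

1.5274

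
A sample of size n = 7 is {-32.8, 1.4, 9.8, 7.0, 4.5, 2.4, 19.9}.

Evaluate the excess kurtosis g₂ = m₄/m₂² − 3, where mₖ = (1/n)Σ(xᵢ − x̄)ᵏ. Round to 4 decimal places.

x̄ = 1.7429
Σ(xᵢ − x̄)² = 1623.5971 ⇒ m₂ = 231.94245
Σ(xᵢ − x̄)⁴ = 1537473.8933 ⇒ m₄ = 219639.12762
m₂² = 53797.29964
g₂ = m₄/m₂² − 3 = 4.08272 − 3 ≈ 1.0827

1.0827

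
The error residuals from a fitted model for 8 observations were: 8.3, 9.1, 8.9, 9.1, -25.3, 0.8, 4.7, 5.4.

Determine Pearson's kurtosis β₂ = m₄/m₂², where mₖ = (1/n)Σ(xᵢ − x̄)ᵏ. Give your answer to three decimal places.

x̄ = 2.6250
Σ(xᵢ − x̄)² = 950.5750 ⇒ m₂ = 118.82188
Σ(xᵢ − x̄)⁴ = 614288.9021 ⇒ m₄ = 76786.11276
m₂² = 14118.63798
β₂ = m₄/m₂² = 76786.11276 / 14118.63798 ≈ 5.439

5.439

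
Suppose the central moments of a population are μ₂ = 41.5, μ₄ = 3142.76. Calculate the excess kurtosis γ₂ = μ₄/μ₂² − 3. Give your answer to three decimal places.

μ₂² = 41.5² = 1722.25000
μ₄/μ₂² = 3142.76 / 1722.25000 = 1.82480
γ₂ = 1.82480 − 3 ≈ -1.175

-1.175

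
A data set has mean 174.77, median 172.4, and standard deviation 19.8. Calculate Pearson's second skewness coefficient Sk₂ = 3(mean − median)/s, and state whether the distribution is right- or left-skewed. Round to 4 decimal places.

Sk₂ = 3(174.77 − 172.4) / 19.8 = 3 × 2.3700 / 19.8
    = 7.1100 / 19.8 ≈ 0.3591
Sk₂ > 0 ⇒ mean > median ⇒ right-skewed (positive skew).

0.3591, right-skewed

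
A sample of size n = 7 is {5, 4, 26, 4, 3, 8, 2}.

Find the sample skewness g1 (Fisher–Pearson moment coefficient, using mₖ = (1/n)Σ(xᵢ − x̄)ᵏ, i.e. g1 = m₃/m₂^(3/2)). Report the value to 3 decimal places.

1.839

x̄ = (5 + 4 + 26 + 4 + 3 + 8 + 2) / 7 = 7.4286
deviations (xᵢ − x̄): -2.4286, -3.4286, 18.5714, -3.4286, -4.4286, 0.5714, -5.4286
Σ(xᵢ − x̄)² = 423.7143 ⇒ m₂ = 423.7143/7 = 60.53061
Σ(xᵢ − x̄)³ = 6063.6735 ⇒ m₃ = 6063.6735/7 = 866.23907
m₂^(3/2) = 60.53061^(1.5) = 470.93677
g1 = m₃ / m₂^(3/2) = 866.23907 / 470.93677 ≈ 1.839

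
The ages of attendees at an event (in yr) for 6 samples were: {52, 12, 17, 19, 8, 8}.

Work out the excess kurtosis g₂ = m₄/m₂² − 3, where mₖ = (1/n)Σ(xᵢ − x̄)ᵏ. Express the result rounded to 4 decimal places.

x̄ = 19.3333
Σ(xᵢ − x̄)² = 1383.3333 ⇒ m₂ = 230.55556
Σ(xᵢ − x̄)⁴ = 1174643.7778 ⇒ m₄ = 195773.96296
m₂² = 53155.86420
g₂ = m₄/m₂² − 3 = 3.68302 − 3 ≈ 0.6830

0.6830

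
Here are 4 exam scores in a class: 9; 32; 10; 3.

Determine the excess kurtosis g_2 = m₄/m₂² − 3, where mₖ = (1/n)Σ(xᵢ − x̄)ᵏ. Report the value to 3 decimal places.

x̄ = 13.5000
Σ(xᵢ − x̄)² = 485.0000 ⇒ m₂ = 121.25000
Σ(xᵢ − x̄)⁴ = 129850.2500 ⇒ m₄ = 32462.56250
m₂² = 14701.56250
g_2 = m₄/m₂² − 3 = 2.20810 − 3 ≈ -0.792

-0.792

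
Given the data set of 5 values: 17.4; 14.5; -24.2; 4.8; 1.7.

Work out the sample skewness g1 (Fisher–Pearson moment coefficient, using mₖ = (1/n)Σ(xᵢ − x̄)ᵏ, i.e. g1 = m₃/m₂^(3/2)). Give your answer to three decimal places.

x̄ = (17.4 + 14.5 - 24.2 + 4.8 + 1.7) / 5 = 2.8400
deviations (xᵢ − x̄): 14.5600, 11.6600, -27.0400, 1.9600, -1.1400
Σ(xᵢ − x̄)² = 1084.2520 ⇒ m₂ = 1084.2520/5 = 216.85040
Σ(xᵢ − x̄)³ = -15092.6926 ⇒ m₃ = -15092.6926/5 = -3018.53851
m₂^(3/2) = 216.85040^(1.5) = 3193.30456
g1 = m₃ / m₂^(3/2) = -3018.53851 / 3193.30456 ≈ -0.945

-0.945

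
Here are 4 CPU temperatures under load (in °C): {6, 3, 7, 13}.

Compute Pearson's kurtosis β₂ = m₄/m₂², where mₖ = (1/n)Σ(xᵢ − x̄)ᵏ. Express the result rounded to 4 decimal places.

x̄ = 7.2500
Σ(xᵢ − x̄)² = 52.7500 ⇒ m₂ = 13.18750
Σ(xᵢ − x̄)⁴ = 1421.8281 ⇒ m₄ = 355.45703
m₂² = 173.91016
β₂ = m₄/m₂² = 355.45703 / 173.91016 ≈ 2.0439

2.0439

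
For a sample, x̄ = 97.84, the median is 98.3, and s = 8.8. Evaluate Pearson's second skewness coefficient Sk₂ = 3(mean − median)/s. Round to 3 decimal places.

Sk₂ = 3(97.84 − 98.3) / 8.8 = 3 × -0.4600 / 8.8
    = -1.3800 / 8.8 ≈ -0.157

-0.157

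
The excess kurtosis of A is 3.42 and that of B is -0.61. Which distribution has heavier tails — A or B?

Higher excess kurtosis ⇒ heavier tails relative to the normal distribution.
3.42 vs -0.61: the larger is 3.42, so A has heavier tails. (A is leptokurtic — heavier-than-normal tails; the other is platykurtic.)

A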